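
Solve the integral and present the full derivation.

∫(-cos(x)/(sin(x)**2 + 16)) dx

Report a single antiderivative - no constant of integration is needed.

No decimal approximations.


Step 1. Substitute u = sin(x), turning ∫(-cos(x)/(sin(x)**2 + 16)) dx into ∫(-1/(u**2 + 16)) du: now ∫(-1/(u**2 + 16)) du.
Step 2. Evaluate the standard form: now -atan(u/4)/4.
Step 3. Substitute back u = sin(x): now -atan(sin(x)/4)/4.
Answer: -atan(sin(x)/4)/4.


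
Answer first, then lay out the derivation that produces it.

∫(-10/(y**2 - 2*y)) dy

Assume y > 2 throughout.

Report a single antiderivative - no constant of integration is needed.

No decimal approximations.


The answer is 5*log(y) - 5*log(y - 2).
Step 1. Decompose ∫(-10/(y**2 - 2*y)) dy by partial fractions, -10/(y**2 - 2*y) = -5/(y - 2) + 5/y: now ∫(5/y) dy + ∫(-5/(y - 2)) dy.
Step 2. Evaluate the standard form [assuming y > 0]: now 5*log(y) + ∫(-5/(y - 2)) dy.
Step 3. Evaluate the standard form [assuming y > 2]: now 5*log(y) - 5*log(y - 2).
Answer: 5*log(y) - 5*log(y - 2).


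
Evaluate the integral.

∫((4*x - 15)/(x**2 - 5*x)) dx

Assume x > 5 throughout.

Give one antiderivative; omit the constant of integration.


Answer: 3*log(x) + log(x - 5).


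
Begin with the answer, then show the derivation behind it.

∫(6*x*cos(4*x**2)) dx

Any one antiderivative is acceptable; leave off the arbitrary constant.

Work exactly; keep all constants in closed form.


The answer is 3*sin(4*x**2)/4.
Step 1. Substitute u = x**2, turning ∫(6*x*cos(4*x**2)) dx into ∫(3*cos(4*u)) du: now ∫(3*cos(4*u)) du.
Step 2. Evaluate the standard form: now 3*sin(4*u)/4.
Step 3. Substitute back u = x**2: now 3*sin(4*x**2)/4.
Answer: 3*sin(4*x**2)/4.


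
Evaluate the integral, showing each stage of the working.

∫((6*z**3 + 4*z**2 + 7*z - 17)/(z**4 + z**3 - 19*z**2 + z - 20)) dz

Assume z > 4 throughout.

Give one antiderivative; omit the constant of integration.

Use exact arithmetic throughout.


Step 1. Decompose ∫((6*z**3 + 4*z**2 + 7*z - 17)/(z**4 + z**3 - 19*z**2 + z - 20)) dz by partial fractions, (6*z**3 + 4*z**2 + 7*z - 17)/(z**4 + z**3 - 19*z**2 + z - 20) = 1/(z**2 + 1) + 3/(z + 5) + 3/(z - 4): now ∫(3/(z - 4)) dz + ∫(3/(z + 5)) dz + ∫(1/(z**2 + 1)) dz.
Step 2. Evaluate the standard form [assuming z > 4]: now 3*log(z - 4) + ∫(3/(z + 5)) dz + ∫(1/(z**2 + 1)) dz.
Step 3. Evaluate the standard form [assuming z > -5]: now 3*log(z - 4) + 3*log(z + 5) + ∫(1/(z**2 + 1)) dz.
Step 4. Evaluate the standard form: now 3*log(z - 4) + 3*log(z + 5) + atan(z).
Answer: 3*log(z - 4) + 3*log(z + 5) + atan(z).


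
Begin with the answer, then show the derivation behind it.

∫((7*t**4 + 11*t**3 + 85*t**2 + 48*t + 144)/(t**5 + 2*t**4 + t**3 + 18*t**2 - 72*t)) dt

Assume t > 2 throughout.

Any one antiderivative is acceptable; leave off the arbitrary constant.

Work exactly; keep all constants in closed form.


The answer is -2*log(t) + 5*log(t - 2) + 4*log(t + 4) + atan(t/3).
Step 1. Decompose ∫((7*t**4 + 11*t**3 + 85*t**2 + 48*t + 144)/(t**5 + 2*t**4 + t**3 + 18*t**2 - 72*t)) dt by partial fractions, (7*t**4 + 11*t**3 + 85*t**2 + 48*t + 144)/(t**5 + 2*t**4 + t**3 + 18*t**2 - 72*t) = 3/(t**2 + 9) + 4/(t + 4) + 5/(t - 2) - 2/t: now ∫(-2/t) dt + ∫(5/(t - 2)) dt + ∫(4/(t + 4)) dt + ∫(3/(t**2 + 9)) dt.
Step 2. Evaluate the standard form [assuming t > 2]: now 5*log(t - 2) + ∫(-2/t) dt + ∫(4/(t + 4)) dt + ∫(3/(t**2 + 9)) dt.
Step 3. Evaluate the standard form [assuming t > -4]: now 5*log(t - 2) + 4*log(t + 4) + ∫(-2/t) dt + ∫(3/(t**2 + 9)) dt.
Step 4. Evaluate the standard form [assuming t > 0]: now -2*log(t) + 5*log(t - 2) + 4*log(t + 4) + ∫(3/(t**2 + 9)) dt.
Step 5. Evaluate the standard form: now -2*log(t) + 5*log(t - 2) + 4*log(t + 4) + atan(t/3).
Answer: -2*log(t) + 5*log(t - 2) + 4*log(t + 4) + atan(t/3).


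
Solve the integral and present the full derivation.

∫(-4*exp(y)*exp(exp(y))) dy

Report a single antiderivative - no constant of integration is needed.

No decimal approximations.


Step 1. Substitute u = exp(y), turning ∫(-4*exp(y)*exp(exp(y))) dy into ∫(-4*exp(u)) du: now ∫(-4*exp(u)) du.
Step 2. Evaluate the standard form: now -4*exp(u).
Step 3. Substitute back u = exp(y): now -4*exp(exp(y)).
Answer: -4*exp(exp(y)).


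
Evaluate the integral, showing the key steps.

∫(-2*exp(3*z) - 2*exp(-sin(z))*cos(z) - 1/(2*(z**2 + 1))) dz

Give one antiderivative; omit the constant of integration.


Step 1. Rewrite: now ∫(-2*exp(-sin(z))*cos(z)) dz + ∫(-1/(2*(z**2 + 1))) dz + ∫(-2*exp(3*z)) dz.
Step 2. Evaluate the standard form: now -2*exp(3*z)/3 + ∫(-2*exp(-sin(z))*cos(z)) dz + ∫(-1/(2*(z**2 + 1))) dz.
Step 3. Evaluate the standard form: now -2*exp(3*z)/3 - atan(z)/2 + ∫(-2*exp(-sin(z))*cos(z)) dz.
Step 4. Substitute u = sin(z), turning ∫(-2*exp(-sin(z))*cos(z)) dz into ∫(-2*exp(-u)) du: now -2*exp(3*z)/3 - atan(z)/2 + ∫(-2*exp(-u)) du.
Step 5. Evaluate the standard form: now -2*exp(3*z)/3 - atan(z)/2 + 2*exp(-u).
Step 6. Substitute back u = sin(z): now -2*exp(3*z)/3 - atan(z)/2 + 2*exp(-sin(z)).
Answer: -2*exp(3*z)/3 - atan(z)/2 + 2*exp(-sin(z)).


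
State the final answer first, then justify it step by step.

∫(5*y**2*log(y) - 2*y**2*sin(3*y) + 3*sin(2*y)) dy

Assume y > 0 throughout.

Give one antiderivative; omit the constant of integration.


The answer is 5*y**3*log(y)/3 - 5*y**3/9 + 2*y**2*cos(3*y)/3 - 4*y*sin(3*y)/9 - 3*cos(2*y)/2 - 4*cos(3*y)/27.
Step 1. Rewrite: now ∫(5*y**2*log(y)) dy + ∫(-2*y**2*sin(3*y)) dy + ∫(3*sin(2*y)) dy.
Step 2. Integrate ∫(5*y**2*log(y)) dy by parts with u = log(y), dv = (5*y**2) dy, so v = 5*y**3/3 [assuming y > 0]: now 5*y**3*log(y)/3 + ∫(-5*y**2/3) dy + ∫(-2*y**2*sin(3*y)) dy + ∫(3*sin(2*y)) dy.
Step 3. Evaluate the standard form: now 5*y**3*log(y)/3 - 5*y**3/9 + ∫(-2*y**2*sin(3*y)) dy + ∫(3*sin(2*y)) dy.
Step 4. Evaluate the standard form: now 5*y**3*log(y)/3 - 5*y**3/9 - 3*cos(2*y)/2 + ∫(-2*y**2*sin(3*y)) dy.
Step 5. Integrate ∫(-2*y**2*sin(3*y)) dy by parts with u = y**2, dv = (-2*sin(3*y)) dy, so v = 2*cos(3*y)/3: now 5*y**3*log(y)/3 - 5*y**3/9 + 2*y**2*cos(3*y)/3 - 3*cos(2*y)/2 + ∫(-4*y*cos(3*y)/3) dy.
Step 6. Integrate ∫(-4*y*cos(3*y)/3) dy by parts with u = y, dv = (-4*cos(3*y)/3) dy, so v = -4*sin(3*y)/9: now 5*y**3*log(y)/3 - 5*y**3/9 + 2*y**2*cos(3*y)/3 - 4*y*sin(3*y)/9 - 3*cos(2*y)/2 + ∫(4*sin(3*y)/9) dy.
Step 7. Evaluate the standard form: now 5*y**3*log(y)/3 - 5*y**3/9 + 2*y**2*cos(3*y)/3 - 4*y*sin(3*y)/9 - 3*cos(2*y)/2 - 4*cos(3*y)/27.
Answer: 5*y**3*log(y)/3 - 5*y**3/9 + 2*y**2*cos(3*y)/3 - 4*y*sin(3*y)/9 - 3*cos(2*y)/2 - 4*cos(3*y)/27.


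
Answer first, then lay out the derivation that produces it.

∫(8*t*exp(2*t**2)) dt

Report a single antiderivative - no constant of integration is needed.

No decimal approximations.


The answer is 2*exp(2*t**2).
Step 1. Substitute u = t**2, turning ∫(8*t*exp(2*t**2)) dt into ∫(4*exp(2*u)) du: now ∫(4*exp(2*u)) du.
Step 2. Evaluate the standard form: now 2*exp(2*u).
Step 3. Substitute back u = t**2: now 2*exp(2*t**2).
Answer: 2*exp(2*t**2).


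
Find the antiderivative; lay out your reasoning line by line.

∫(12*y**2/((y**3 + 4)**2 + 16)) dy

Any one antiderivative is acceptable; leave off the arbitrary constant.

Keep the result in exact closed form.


Step 1. Substitute u = y**3 + 4, turning ∫(12*y**2/((y**3 + 4)**2 + 16)) dy into ∫(4/(u**2 + 16)) du: now ∫(4/(u**2 + 16)) du.
Step 2. Evaluate the standard form: now atan(u/4).
Step 3. Substitute back u = y**3 + 4: now atan(y**3/4 + 1).
Answer: atan(y**3/4 + 1).


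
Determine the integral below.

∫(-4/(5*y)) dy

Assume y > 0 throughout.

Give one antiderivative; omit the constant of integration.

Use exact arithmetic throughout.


Answer: -4*log(y)/5.


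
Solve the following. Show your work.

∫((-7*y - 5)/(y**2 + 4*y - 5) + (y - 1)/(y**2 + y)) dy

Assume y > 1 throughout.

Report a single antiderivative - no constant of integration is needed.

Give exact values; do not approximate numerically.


Step 1. Rewrite: now ∫((-7*y - 5)/(y**2 + 4*y - 5)) dy + ∫((y - 1)/(y**2 + y)) dy.
Step 2. Decompose ∫((-7*y - 5)/(y**2 + 4*y - 5)) dy by partial fractions, (-7*y - 5)/(y**2 + 4*y - 5) = -5/(y + 5) - 2/(y - 1): now ∫((y - 1)/(y**2 + y)) dy + ∫(-2/(y - 1)) dy + ∫(-5/(y + 5)) dy.
Step 3. Evaluate the standard form [assuming y > -5]: now -5*log(y + 5) + ∫((y - 1)/(y**2 + y)) dy + ∫(-2/(y - 1)) dy.
Step 4. Evaluate the standard form [assuming y > 1]: now -2*log(y - 1) - 5*log(y + 5) + ∫((y - 1)/(y**2 + y)) dy.
Step 5. Decompose ∫((y - 1)/(y**2 + y)) dy by partial fractions, (y - 1)/(y**2 + y) = 2/(y + 1) - 1/y: now -2*log(y - 1) - 5*log(y + 5) + ∫(-1/y) dy + ∫(2/(y + 1)) dy.
Step 6. Evaluate the standard form [assuming y > -1]: now -2*log(y - 1) + 2*log(y + 1) - 5*log(y + 5) + ∫(-1/y) dy.
Step 7. Evaluate the standard form [assuming y > 0]: now -log(y) - 2*log(y - 1) + 2*log(y + 1) - 5*log(y + 5).
Answer: -log(y) - 2*log(y - 1) + 2*log(y + 1) - 5*log(y + 5).


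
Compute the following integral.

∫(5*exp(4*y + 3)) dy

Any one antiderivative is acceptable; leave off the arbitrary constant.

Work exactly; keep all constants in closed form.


Answer: 5*exp(4*y + 3)/4.


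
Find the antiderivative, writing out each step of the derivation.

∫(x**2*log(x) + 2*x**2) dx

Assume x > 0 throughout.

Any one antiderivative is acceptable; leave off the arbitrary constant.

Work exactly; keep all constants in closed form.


Step 1. Rewrite: now ∫(2*x**2) dx + ∫(x**2*log(x)) dx.
Step 2. Integrate ∫(x**2*log(x)) dx by parts with u = log(x), dv = (x**2) dx, so v = x**3/3 [assuming x > 0]: now x**3*log(x)/3 + ∫(-x**2/3) dx + ∫(2*x**2) dx.
Step 3. Evaluate the standard form: now x**3*log(x)/3 - x**3/9 + ∫(2*x**2) dx.
Step 4. Evaluate the standard form: now x**3*log(x)/3 + 5*x**3/9.
Answer: x**3*log(x)/3 + 5*x**3/9.


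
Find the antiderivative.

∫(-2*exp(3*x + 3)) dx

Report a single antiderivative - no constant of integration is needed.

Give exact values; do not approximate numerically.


Answer: -2*exp(3*x + 3)/3.


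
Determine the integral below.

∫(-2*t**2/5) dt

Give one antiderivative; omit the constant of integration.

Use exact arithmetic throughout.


Answer: -2*t**3/15.


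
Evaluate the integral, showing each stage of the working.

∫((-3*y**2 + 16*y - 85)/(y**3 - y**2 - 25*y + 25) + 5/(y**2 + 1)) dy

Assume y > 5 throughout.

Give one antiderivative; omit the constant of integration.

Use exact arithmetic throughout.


Step 1. Rewrite: now ∫((-3*y**2 + 16*y - 85)/(y**3 - y**2 - 25*y + 25)) dy + ∫(5/(y**2 + 1)) dy.
Step 2. Evaluate the standard form: now 5*atan(y) + ∫((-3*y**2 + 16*y - 85)/(y**3 - y**2 - 25*y + 25)) dy.
Step 3. Decompose ∫((-3*y**2 + 16*y - 85)/(y**3 - y**2 - 25*y + 25)) dy by partial fractions, (-3*y**2 + 16*y - 85)/(y**3 - y**2 - 25*y + 25) = -4/(y + 5) + 3/(y - 1) - 2/(y - 5): now 5*atan(y) + ∫(-2/(y - 5)) dy + ∫(3/(y - 1)) dy + ∫(-4/(y + 5)) dy.
Step 4. Evaluate the standard form [assuming y > -5]: now -4*log(y + 5) + 5*atan(y) + ∫(-2/(y - 5)) dy + ∫(3/(y - 1)) dy.
Step 5. Evaluate the standard form [assuming y > 5]: now -2*log(y - 5) - 4*log(y + 5) + 5*atan(y) + ∫(3/(y - 1)) dy.
Step 6. Evaluate the standard form [assuming y > 1]: now -2*log(y - 5) + 3*log(y - 1) - 4*log(y + 5) + 5*atan(y).
Answer: -2*log(y - 5) + 3*log(y - 1) - 4*log(y + 5) + 5*atan(y).


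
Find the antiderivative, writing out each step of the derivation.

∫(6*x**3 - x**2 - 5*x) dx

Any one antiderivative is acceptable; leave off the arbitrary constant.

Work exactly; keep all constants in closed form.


Step 1. Rewrite: now ∫(-5*x) dx + ∫(-x**2) dx + ∫(6*x**3) dx.
Step 2. Evaluate the standard form: now -x**3/3 + ∫(-5*x) dx + ∫(6*x**3) dx.
Step 3. Evaluate the standard form: now -x**3/3 - 5*x**2/2 + ∫(6*x**3) dx.
Step 4. Evaluate the standard form: now 3*x**4/2 - x**3/3 - 5*x**2/2.
Answer: 3*x**4/2 - x**3/3 - 5*x**2/2.


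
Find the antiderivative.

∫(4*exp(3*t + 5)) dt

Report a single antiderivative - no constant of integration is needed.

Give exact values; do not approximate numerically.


Answer: 4*exp(3*t + 5)/3.


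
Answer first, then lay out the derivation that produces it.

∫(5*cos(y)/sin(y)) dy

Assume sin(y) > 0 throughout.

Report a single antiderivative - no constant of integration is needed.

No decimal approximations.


The answer is 5*log(sin(y)).
Step 1. Substitute u = sin(y), turning ∫(5*cos(y)/sin(y)) dy into ∫(5/u) du: now ∫(5/u) du.
Step 2. Evaluate the standard form [assuming u > 0]: now 5*log(u).
Step 3. Substitute back u = sin(y): now 5*log(sin(y)).
Answer: 5*log(sin(y)).


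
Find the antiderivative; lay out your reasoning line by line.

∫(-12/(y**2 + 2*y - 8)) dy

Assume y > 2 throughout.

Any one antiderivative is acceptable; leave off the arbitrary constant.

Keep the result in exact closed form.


Step 1. Decompose ∫(-12/(y**2 + 2*y - 8)) dy by partial fractions, -12/(y**2 + 2*y - 8) = 2/(y + 4) - 2/(y - 2): now ∫(-2/(y - 2)) dy + ∫(2/(y + 4)) dy.
Step 2. Evaluate the standard form [assuming y > -4]: now 2*log(y + 4) + ∫(-2/(y - 2)) dy.
Step 3. Evaluate the standard form [assuming y > 2]: now -2*log(y - 2) + 2*log(y + 4).
Answer: -2*log(y - 2) + 2*log(y + 4).


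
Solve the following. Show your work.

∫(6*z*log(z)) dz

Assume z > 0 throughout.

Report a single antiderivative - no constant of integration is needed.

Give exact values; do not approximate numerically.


Step 1. Integrate ∫(6*z*log(z)) dz by parts with u = log(z), dv = (6*z) dz, so v = 3*z**2 [assuming z > 0]: now 3*z**2*log(z) + ∫(-3*z) dz.
Step 2. Evaluate the standard form: now 3*z**2*log(z) - 3*z**2/2.
Answer: 3*z**2*log(z) - 3*z**2/2.


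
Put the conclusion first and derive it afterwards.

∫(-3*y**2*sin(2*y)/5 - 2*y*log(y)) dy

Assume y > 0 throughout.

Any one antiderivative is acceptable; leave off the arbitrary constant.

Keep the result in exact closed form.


The answer is -y**2*log(y) + 3*y**2*cos(2*y)/10 + y**2/2 - 3*y*sin(2*y)/10 - 3*cos(2*y)/20.
Step 1. Rewrite: now ∫(-2*y*log(y)) dy + ∫(-3*y**2*sin(2*y)/5) dy.
Step 2. Integrate ∫(-2*y*log(y)) dy by parts with u = log(y), dv = (-2*y) dy, so v = -y**2 [assuming y > 0]: now -y**2*log(y) + ∫(y) dy + ∫(-3*y**2*sin(2*y)/5) dy.
Step 3. Evaluate the standard form: now -y**2*log(y) + y**2/2 + ∫(-3*y**2*sin(2*y)/5) dy.
Step 4. Integrate ∫(-3*y**2*sin(2*y)/5) dy by parts with u = y**2, dv = (-3*sin(2*y)/5) dy, so v = 3*cos(2*y)/10: now -y**2*log(y) + 3*y**2*cos(2*y)/10 + y**2/2 + ∫(-3*y*cos(2*y)/5) dy.
Step 5. Integrate ∫(-3*y*cos(2*y)/5) dy by parts with u = y, dv = (-3*cos(2*y)/5) dy, so v = -3*sin(2*y)/10: now -y**2*log(y) + 3*y**2*cos(2*y)/10 + y**2/2 - 3*y*sin(2*y)/10 + ∫(3*sin(2*y)/10) dy.
Step 6. Evaluate the standard form: now -y**2*log(y) + 3*y**2*cos(2*y)/10 + y**2/2 - 3*y*sin(2*y)/10 - 3*cos(2*y)/20.
Answer: -y**2*log(y) + 3*y**2*cos(2*y)/10 + y**2/2 - 3*y*sin(2*y)/10 - 3*cos(2*y)/20.


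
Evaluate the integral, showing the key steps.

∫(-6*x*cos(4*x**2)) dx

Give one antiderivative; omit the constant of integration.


Step 1. Substitute u = x**2, turning ∫(-6*x*cos(4*x**2)) dx into ∫(-3*cos(4*u)) du: now ∫(-3*cos(4*u)) du.
Step 2. Evaluate the standard form: now -3*sin(4*u)/4.
Step 3. Substitute back u = x**2: now -3*sin(4*x**2)/4.
Answer: -3*sin(4*x**2)/4.


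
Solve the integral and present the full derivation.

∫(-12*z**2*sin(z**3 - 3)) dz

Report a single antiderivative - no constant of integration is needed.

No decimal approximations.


Step 1. Substitute u = z**3 - 3, turning ∫(-12*z**2*sin(z**3 - 3)) dz into ∫(-4*sin(u)) du: now ∫(-4*sin(u)) du.
Step 2. Evaluate the standard form: now 4*cos(u).
Step 3. Substitute back u = z**3 - 3: now 4*cos(z**3 - 3).
Answer: 4*cos(z**3 - 3).


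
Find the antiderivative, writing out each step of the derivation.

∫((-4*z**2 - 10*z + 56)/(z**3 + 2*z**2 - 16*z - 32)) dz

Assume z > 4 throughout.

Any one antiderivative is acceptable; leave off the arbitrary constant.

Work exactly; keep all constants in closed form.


Step 1. Decompose ∫((-4*z**2 - 10*z + 56)/(z**3 + 2*z**2 - 16*z - 32)) dz by partial fractions, (-4*z**2 - 10*z + 56)/(z**3 + 2*z**2 - 16*z - 32) = 2/(z + 4) - 5/(z + 2) - 1/(z - 4): now ∫(-1/(z - 4)) dz + ∫(-5/(z + 2)) dz + ∫(2/(z + 4)) dz.
Step 2. Evaluate the standard form [assuming z > -4]: now 2*log(z + 4) + ∫(-1/(z - 4)) dz + ∫(-5/(z + 2)) dz.
Step 3. Evaluate the standard form [assuming z > -2]: now -5*log(z + 2) + 2*log(z + 4) + ∫(-1/(z - 4)) dz.
Step 4. Evaluate the standard form [assuming z > 4]: now -log(z - 4) - 5*log(z + 2) + 2*log(z + 4).
Answer: -log(z - 4) - 5*log(z + 2) + 2*log(z + 4).


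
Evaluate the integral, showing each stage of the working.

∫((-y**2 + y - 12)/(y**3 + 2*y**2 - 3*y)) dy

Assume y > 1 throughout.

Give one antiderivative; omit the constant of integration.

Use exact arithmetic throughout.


Step 1. Decompose ∫((-y**2 + y - 12)/(y**3 + 2*y**2 - 3*y)) dy by partial fractions, (-y**2 + y - 12)/(y**3 + 2*y**2 - 3*y) = -2/(y + 3) - 3/(y - 1) + 4/y: now ∫(4/y) dy + ∫(-3/(y - 1)) dy + ∫(-2/(y + 3)) dy.
Step 2. Evaluate the standard form [assuming y > 1]: now -3*log(y - 1) + ∫(4/y) dy + ∫(-2/(y + 3)) dy.
Step 3. Evaluate the standard form [assuming y > 0]: now 4*log(y) - 3*log(y - 1) + ∫(-2/(y + 3)) dy.
Step 4. Evaluate the standard form [assuming y > -3]: now 4*log(y) - 3*log(y - 1) - 2*log(y + 3).
Answer: 4*log(y) - 3*log(y - 1) - 2*log(y + 3).


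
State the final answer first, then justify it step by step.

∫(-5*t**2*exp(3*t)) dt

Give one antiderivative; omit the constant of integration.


The answer is -5*t**2*exp(3*t)/3 + 10*t*exp(3*t)/9 - 10*exp(3*t)/27.
Step 1. Integrate ∫(-5*t**2*exp(3*t)) dt by parts with u = t**2, dv = (-5*exp(3*t)) dt, so v = -5*exp(3*t)/3: now -5*t**2*exp(3*t)/3 + ∫(10*t*exp(3*t)/3) dt.
Step 2. Integrate ∫(10*t*exp(3*t)/3) dt by parts with u = t, dv = (10*exp(3*t)/3) dt, so v = 10*exp(3*t)/9: now -5*t**2*exp(3*t)/3 + 10*t*exp(3*t)/9 + ∫(-10*exp(3*t)/9) dt.
Step 3. Evaluate the standard form: now -5*t**2*exp(3*t)/3 + 10*t*exp(3*t)/9 - 10*exp(3*t)/27.
Answer: -5*t**2*exp(3*t)/3 + 10*t*exp(3*t)/9 - 10*exp(3*t)/27.


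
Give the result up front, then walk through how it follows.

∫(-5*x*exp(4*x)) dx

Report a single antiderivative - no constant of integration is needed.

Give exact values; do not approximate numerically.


The answer is -5*x*exp(4*x)/4 + 5*exp(4*x)/16.
Step 1. Integrate ∫(-5*x*exp(4*x)) dx by parts with u = x, dv = (-5*exp(4*x)) dx, so v = -5*exp(4*x)/4: now -5*x*exp(4*x)/4 + ∫(5*exp(4*x)/4) dx.
Step 2. Evaluate the standard form: now -5*x*exp(4*x)/4 + 5*exp(4*x)/16.
Answer: -5*x*exp(4*x)/4 + 5*exp(4*x)/16.


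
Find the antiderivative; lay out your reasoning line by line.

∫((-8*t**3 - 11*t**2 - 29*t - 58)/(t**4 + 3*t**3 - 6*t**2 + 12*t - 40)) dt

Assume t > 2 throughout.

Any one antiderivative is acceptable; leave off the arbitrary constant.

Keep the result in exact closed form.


Step 1. Decompose ∫((-8*t**3 - 11*t**2 - 29*t - 58)/(t**4 + 3*t**3 - 6*t**2 + 12*t - 40)) dt by partial fractions, (-8*t**3 - 11*t**2 - 29*t - 58)/(t**4 + 3*t**3 - 6*t**2 + 12*t - 40) = 1/(t**2 + 4) - 4/(t + 5) - 4/(t - 2): now ∫(-4/(t - 2)) dt + ∫(-4/(t + 5)) dt + ∫(1/(t**2 + 4)) dt.
Step 2. Evaluate the standard form [assuming t > 2]: now -4*log(t - 2) + ∫(-4/(t + 5)) dt + ∫(1/(t**2 + 4)) dt.
Step 3. Evaluate the standard form [assuming t > -5]: now -4*log(t - 2) - 4*log(t + 5) + ∫(1/(t**2 + 4)) dt.
Step 4. Evaluate the standard form: now -4*log(t - 2) - 4*log(t + 5) + atan(t/2)/2.
Answer: -4*log(t - 2) - 4*log(t + 5) + atan(t/2)/2.


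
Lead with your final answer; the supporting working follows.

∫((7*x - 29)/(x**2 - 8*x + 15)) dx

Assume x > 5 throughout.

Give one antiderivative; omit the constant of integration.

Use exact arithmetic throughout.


The answer is 3*log(x - 5) + 4*log(x - 3).
Step 1. Decompose ∫((7*x - 29)/(x**2 - 8*x + 15)) dx by partial fractions, (7*x - 29)/(x**2 - 8*x + 15) = 4/(x - 3) + 3/(x - 5): now ∫(3/(x - 5)) dx + ∫(4/(x - 3)) dx.
Step 2. Evaluate the standard form [assuming x > 5]: now 3*log(x - 5) + ∫(4/(x - 3)) dx.
Step 3. Evaluate the standard form [assuming x > 3]: now 3*log(x - 5) + 4*log(x - 3).
Answer: 3*log(x - 5) + 4*log(x - 3).


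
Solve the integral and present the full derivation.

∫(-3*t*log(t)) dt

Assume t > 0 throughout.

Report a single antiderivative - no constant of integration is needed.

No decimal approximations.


Step 1. Integrate ∫(-3*t*log(t)) dt by parts with u = log(t), dv = (-3*t) dt, so v = -3*t**2/2 [assuming t > 0]: now -3*t**2*log(t)/2 + ∫(3*t/2) dt.
Step 2. Evaluate the standard form: now -3*t**2*log(t)/2 + 3*t**2/4.
Answer: -3*t**2*log(t)/2 + 3*t**2/4.


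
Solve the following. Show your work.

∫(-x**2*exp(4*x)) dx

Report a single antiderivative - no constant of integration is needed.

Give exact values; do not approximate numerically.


Step 1. Integrate ∫(-x**2*exp(4*x)) dx by parts with u = x**2, dv = (-exp(4*x)) dx, so v = -exp(4*x)/4: now -x**2*exp(4*x)/4 + ∫(x*exp(4*x)/2) dx.
Step 2. Integrate ∫(x*exp(4*x)/2) dx by parts with u = x, dv = (exp(4*x)/2) dx, so v = exp(4*x)/8: now -x**2*exp(4*x)/4 + x*exp(4*x)/8 + ∫(-exp(4*x)/8) dx.
Step 3. Evaluate the standard form: now -x**2*exp(4*x)/4 + x*exp(4*x)/8 - exp(4*x)/32.
Answer: -x**2*exp(4*x)/4 + x*exp(4*x)/8 - exp(4*x)/32.


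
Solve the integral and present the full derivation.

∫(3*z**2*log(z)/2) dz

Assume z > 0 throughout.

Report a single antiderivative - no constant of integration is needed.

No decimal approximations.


Step 1. Integrate ∫(3*z**2*log(z)/2) dz by parts with u = log(z), dv = (3*z**2/2) dz, so v = z**3/2 [assuming z > 0]: now z**3*log(z)/2 + ∫(-z**2/2) dz.
Step 2. Evaluate the standard form: now z**3*log(z)/2 - z**3/6.
Answer: z**3*log(z)/2 - z**3/6.


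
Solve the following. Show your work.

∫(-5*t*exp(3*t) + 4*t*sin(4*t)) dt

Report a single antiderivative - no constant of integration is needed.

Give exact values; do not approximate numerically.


Step 1. Rewrite: now ∫(-5*t*exp(3*t)) dt + ∫(4*t*sin(4*t)) dt.
Step 2. Integrate ∫(4*t*sin(4*t)) dt by parts with u = t, dv = (4*sin(4*t)) dt, so v = -cos(4*t): now -t*cos(4*t) + ∫(-5*t*exp(3*t)) dt + ∫(cos(4*t)) dt.
Step 3. Evaluate the standard form: now -t*cos(4*t) + sin(4*t)/4 + ∫(-5*t*exp(3*t)) dt.
Step 4. Integrate ∫(-5*t*exp(3*t)) dt by parts with u = t, dv = (-5*exp(3*t)) dt, so v = -5*exp(3*t)/3: now -5*t*exp(3*t)/3 - t*cos(4*t) + sin(4*t)/4 + ∫(5*exp(3*t)/3) dt.
Step 5. Evaluate the standard form: now -5*t*exp(3*t)/3 - t*cos(4*t) + 5*exp(3*t)/9 + sin(4*t)/4.
Answer: -5*t*exp(3*t)/3 - t*cos(4*t) + 5*exp(3*t)/9 + sin(4*t)/4.


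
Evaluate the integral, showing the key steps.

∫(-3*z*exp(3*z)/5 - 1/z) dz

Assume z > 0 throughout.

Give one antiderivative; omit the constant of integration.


Step 1. Rewrite: now ∫(-1/z) dz + ∫(-3*z*exp(3*z)/5) dz.
Step 2. Evaluate the standard form [assuming z > 0]: now -log(z) + ∫(-3*z*exp(3*z)/5) dz.
Step 3. Integrate ∫(-3*z*exp(3*z)/5) dz by parts with u = z, dv = (-3*exp(3*z)/5) dz, so v = -exp(3*z)/5: now -z*exp(3*z)/5 - log(z) + ∫(exp(3*z)/5) dz.
Step 4. Evaluate the standard form: now -z*exp(3*z)/5 + exp(3*z)/15 - log(z).
Answer: -z*exp(3*z)/5 + exp(3*z)/15 - log(z).


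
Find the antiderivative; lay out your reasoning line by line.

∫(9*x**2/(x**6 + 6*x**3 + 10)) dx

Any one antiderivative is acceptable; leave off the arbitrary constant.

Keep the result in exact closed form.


Step 1. Substitute u = x**3 + 3, turning ∫(9*x**2/(x**6 + 6*x**3 + 10)) dx into ∫(3/(u**2 + 1)) du: now ∫(3/(u**2 + 1)) du.
Step 2. Evaluate the standard form: now 3*atan(u).
Step 3. Substitute back u = x**3 + 3: now 3*atan(x**3 + 3).
Answer: 3*atan(x**3 + 3).


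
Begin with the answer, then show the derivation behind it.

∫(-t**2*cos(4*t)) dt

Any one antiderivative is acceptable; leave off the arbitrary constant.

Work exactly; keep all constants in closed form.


The answer is -t**2*sin(4*t)/4 - t*cos(4*t)/8 + sin(4*t)/32.
Step 1. Integrate ∫(-t**2*cos(4*t)) dt by parts with u = t**2, dv = (-cos(4*t)) dt, so v = -sin(4*t)/4: now -t**2*sin(4*t)/4 + ∫(t*sin(4*t)/2) dt.
Step 2. Integrate ∫(t*sin(4*t)/2) dt by parts with u = t, dv = (sin(4*t)/2) dt, so v = -cos(4*t)/8: now -t**2*sin(4*t)/4 - t*cos(4*t)/8 + ∫(cos(4*t)/8) dt.
Step 3. Evaluate the standard form: now -t**2*sin(4*t)/4 - t*cos(4*t)/8 + sin(4*t)/32.
Answer: -t**2*sin(4*t)/4 - t*cos(4*t)/8 + sin(4*t)/32.


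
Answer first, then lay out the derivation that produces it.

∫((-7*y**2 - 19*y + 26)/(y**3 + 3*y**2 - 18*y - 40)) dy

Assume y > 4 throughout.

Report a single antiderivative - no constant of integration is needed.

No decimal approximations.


The answer is -3*log(y - 4) - 2*log(y + 2) - 2*log(y + 5).
Step 1. Decompose ∫((-7*y**2 - 19*y + 26)/(y**3 + 3*y**2 - 18*y - 40)) dy by partial fractions, (-7*y**2 - 19*y + 26)/(y**3 + 3*y**2 - 18*y - 40) = -2/(y + 5) - 2/(y + 2) - 3/(y - 4): now ∫(-3/(y - 4)) dy + ∫(-2/(y + 2)) dy + ∫(-2/(y + 5)) dy.
Step 2. Evaluate the standard form [assuming y > -2]: now -2*log(y + 2) + ∫(-3/(y - 4)) dy + ∫(-2/(y + 5)) dy.
Step 3. Evaluate the standard form [assuming y > -5]: now -2*log(y + 2) - 2*log(y + 5) + ∫(-3/(y - 4)) dy.
Step 4. Evaluate the standard form [assuming y > 4]: now -3*log(y - 4) - 2*log(y + 2) - 2*log(y + 5).
Answer: -3*log(y - 4) - 2*log(y + 2) - 2*log(y + 5).


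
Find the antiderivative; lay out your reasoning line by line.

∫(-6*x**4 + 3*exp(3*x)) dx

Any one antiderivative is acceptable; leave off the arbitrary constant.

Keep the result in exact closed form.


Step 1. Rewrite: now ∫(-6*x**4) dx + ∫(3*exp(3*x)) dx.
Step 2. Evaluate the standard form: now -6*x**5/5 + ∫(3*exp(3*x)) dx.
Step 3. Evaluate the standard form: now -6*x**5/5 + exp(3*x).
Answer: -6*x**5/5 + exp(3*x).


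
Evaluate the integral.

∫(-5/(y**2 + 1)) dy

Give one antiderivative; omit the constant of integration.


Answer: -5*atan(y).


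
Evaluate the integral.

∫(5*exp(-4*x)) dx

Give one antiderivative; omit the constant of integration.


Answer: -5*exp(-4*x)/4.


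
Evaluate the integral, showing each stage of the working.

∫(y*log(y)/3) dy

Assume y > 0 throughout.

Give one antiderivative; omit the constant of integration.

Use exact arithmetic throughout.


Step 1. Integrate ∫(y*log(y)/3) dy by parts with u = log(y), dv = (y/3) dy, so v = y**2/6 [assuming y > 0]: now y**2*log(y)/6 + ∫(-y/6) dy.
Step 2. Evaluate the standard form: now y**2*log(y)/6 - y**2/12.
Answer: y**2*log(y)/6 - y**2/12.


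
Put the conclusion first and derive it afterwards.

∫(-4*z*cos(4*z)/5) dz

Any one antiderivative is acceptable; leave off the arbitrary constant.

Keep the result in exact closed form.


The answer is -z*sin(4*z)/5 - cos(4*z)/20.
Step 1. Integrate ∫(-4*z*cos(4*z)/5) dz by parts with u = z, dv = (-4*cos(4*z)/5) dz, so v = -sin(4*z)/5: now -z*sin(4*z)/5 + ∫(sin(4*z)/5) dz.
Step 2. Evaluate the standard form: now -z*sin(4*z)/5 - cos(4*z)/20.
Answer: -z*sin(4*z)/5 - cos(4*z)/20.


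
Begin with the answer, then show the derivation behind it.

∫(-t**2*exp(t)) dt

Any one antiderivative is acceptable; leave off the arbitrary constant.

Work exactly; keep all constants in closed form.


The answer is -t**2*exp(t) + 2*t*exp(t) - 2*exp(t).
Step 1. Integrate ∫(-t**2*exp(t)) dt by parts with u = t**2, dv = (-exp(t)) dt, so v = -exp(t): now -t**2*exp(t) + ∫(2*t*exp(t)) dt.
Step 2. Integrate ∫(2*t*exp(t)) dt by parts with u = t, dv = (2*exp(t)) dt, so v = 2*exp(t): now -t**2*exp(t) + 2*t*exp(t) + ∫(-2*exp(t)) dt.
Step 3. Evaluate the standard form: now -t**2*exp(t) + 2*t*exp(t) - 2*exp(t).
Answer: -t**2*exp(t) + 2*t*exp(t) - 2*exp(t).


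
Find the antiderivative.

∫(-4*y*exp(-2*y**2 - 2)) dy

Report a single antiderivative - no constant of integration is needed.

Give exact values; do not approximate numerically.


Answer: exp(-2*y**2 - 2).


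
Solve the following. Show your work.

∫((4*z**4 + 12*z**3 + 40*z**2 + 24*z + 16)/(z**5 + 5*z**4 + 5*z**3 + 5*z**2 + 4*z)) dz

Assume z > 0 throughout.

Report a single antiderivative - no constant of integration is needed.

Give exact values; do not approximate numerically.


Step 1. Decompose ∫((4*z**4 + 12*z**3 + 40*z**2 + 24*z + 16)/(z**5 + 5*z**4 + 5*z**3 + 5*z**2 + 4*z)) dz by partial fractions, (4*z**4 + 12*z**3 + 40*z**2 + 24*z + 16)/(z**5 + 5*z**4 + 5*z**3 + 5*z**2 + 4*z) = 4/(z**2 + 1) + 4/(z + 4) - 4/(z + 1) + 4/z: now ∫(4/z) dz + ∫(-4/(z + 1)) dz + ∫(4/(z + 4)) dz + ∫(4/(z**2 + 1)) dz.
Step 2. Evaluate the standard form [assuming z > -1]: now -4*log(z + 1) + ∫(4/z) dz + ∫(4/(z + 4)) dz + ∫(4/(z**2 + 1)) dz.
Step 3. Evaluate the standard form [assuming z > 0]: now 4*log(z) - 4*log(z + 1) + ∫(4/(z + 4)) dz + ∫(4/(z**2 + 1)) dz.
Step 4. Evaluate the standard form [assuming z > -4]: now 4*log(z) - 4*log(z + 1) + 4*log(z + 4) + ∫(4/(z**2 + 1)) dz.
Step 5. Evaluate the standard form: now 4*log(z) - 4*log(z + 1) + 4*log(z + 4) + 4*atan(z).
Answer: 4*log(z) - 4*log(z + 1) + 4*log(z + 4) + 4*atan(z).


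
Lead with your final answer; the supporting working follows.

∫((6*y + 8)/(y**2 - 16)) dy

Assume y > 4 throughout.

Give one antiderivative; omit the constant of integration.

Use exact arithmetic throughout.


The answer is 4*log(y - 4) + 2*log(y + 4).
Step 1. Decompose ∫((6*y + 8)/(y**2 - 16)) dy by partial fractions, (6*y + 8)/(y**2 - 16) = 2/(y + 4) + 4/(y - 4): now ∫(4/(y - 4)) dy + ∫(2/(y + 4)) dy.
Step 2. Evaluate the standard form [assuming y > -4]: now 2*log(y + 4) + ∫(4/(y - 4)) dy.
Step 3. Evaluate the standard form [assuming y > 4]: now 4*log(y - 4) + 2*log(y + 4).
Answer: 4*log(y - 4) + 2*log(y + 4).


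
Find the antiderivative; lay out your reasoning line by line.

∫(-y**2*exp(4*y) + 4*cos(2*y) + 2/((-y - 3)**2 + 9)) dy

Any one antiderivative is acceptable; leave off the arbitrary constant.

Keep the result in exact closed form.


Step 1. Rewrite: now ∫(-y**2*exp(4*y)) dy + ∫(2/((-y - 3)**2 + 9)) dy + ∫(4*cos(2*y)) dy.
Step 2. Evaluate the standard form: now 2*sin(2*y) + ∫(-y**2*exp(4*y)) dy + ∫(2/((-y - 3)**2 + 9)) dy.
Step 3. Integrate ∫(-y**2*exp(4*y)) dy by parts with u = y**2, dv = (-exp(4*y)) dy, so v = -exp(4*y)/4: now -y**2*exp(4*y)/4 + 2*sin(2*y) + ∫(y*exp(4*y)/2) dy + ∫(2/((-y - 3)**2 + 9)) dy.
Step 4. Integrate ∫(y*exp(4*y)/2) dy by parts with u = y, dv = (exp(4*y)/2) dy, so v = exp(4*y)/8: now -y**2*exp(4*y)/4 + y*exp(4*y)/8 + 2*sin(2*y) + ∫(2/((-y - 3)**2 + 9)) dy + ∫(-exp(4*y)/8) dy.
Step 5. Evaluate the standard form: now -y**2*exp(4*y)/4 + y*exp(4*y)/8 - exp(4*y)/32 + 2*sin(2*y) + ∫(2/((-y - 3)**2 + 9)) dy.
Step 6. Substitute u = -y - 3, turning ∫(2/((-y - 3)**2 + 9)) dy into ∫(-2/(u**2 + 9)) du: now -y**2*exp(4*y)/4 + y*exp(4*y)/8 - exp(4*y)/32 + 2*sin(2*y) + ∫(-2/(u**2 + 9)) du.
Step 7. Evaluate the standard form: now -y**2*exp(4*y)/4 + y*exp(4*y)/8 - exp(4*y)/32 + 2*sin(2*y) - 2*atan(u/3)/3.
Step 8. Substitute back u = -y - 3: now -y**2*exp(4*y)/4 + y*exp(4*y)/8 - exp(4*y)/32 + 2*sin(2*y) + 2*atan(y/3 + 1)/3.
Answer: -y**2*exp(4*y)/4 + y*exp(4*y)/8 - exp(4*y)/32 + 2*sin(2*y) + 2*atan(y/3 + 1)/3.


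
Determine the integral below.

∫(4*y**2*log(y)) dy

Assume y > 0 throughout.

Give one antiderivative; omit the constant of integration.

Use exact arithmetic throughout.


Answer: 4*y**3*log(y)/3 - 4*y**3/9.


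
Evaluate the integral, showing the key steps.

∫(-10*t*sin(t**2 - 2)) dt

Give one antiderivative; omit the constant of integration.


Step 1. Substitute u = t**2 - 2, turning ∫(-10*t*sin(t**2 - 2)) dt into ∫(-5*sin(u)) du: now ∫(-5*sin(u)) du.
Step 2. Evaluate the standard form: now 5*cos(u).
Step 3. Substitute back u = t**2 - 2: now 5*cos(t**2 - 2).
Answer: 5*cos(t**2 - 2).


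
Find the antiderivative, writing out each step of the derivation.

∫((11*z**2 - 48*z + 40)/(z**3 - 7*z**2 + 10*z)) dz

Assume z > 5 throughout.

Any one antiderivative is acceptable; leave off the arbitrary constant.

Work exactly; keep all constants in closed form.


Step 1. Decompose ∫((11*z**2 - 48*z + 40)/(z**3 - 7*z**2 + 10*z)) dz by partial fractions, (11*z**2 - 48*z + 40)/(z**3 - 7*z**2 + 10*z) = 2/(z - 2) + 5/(z - 5) + 4/z: now ∫(4/z) dz + ∫(5/(z - 5)) dz + ∫(2/(z - 2)) dz.
Step 2. Evaluate the standard form [assuming z > 0]: now 4*log(z) + ∫(5/(z - 5)) dz + ∫(2/(z - 2)) dz.
Step 3. Evaluate the standard form [assuming z > 2]: now 4*log(z) + 2*log(z - 2) + ∫(5/(z - 5)) dz.
Step 4. Evaluate the standard form [assuming z > 5]: now 4*log(z) + 5*log(z - 5) + 2*log(z - 2).
Answer: 4*log(z) + 5*log(z - 5) + 2*log(z - 2).


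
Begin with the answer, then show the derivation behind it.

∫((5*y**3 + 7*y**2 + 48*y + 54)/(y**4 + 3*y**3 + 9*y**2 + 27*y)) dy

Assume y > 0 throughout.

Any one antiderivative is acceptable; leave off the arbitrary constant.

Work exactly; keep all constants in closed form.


The answer is 2*log(y) + 3*log(y + 3) + atan(y/3)/3.
Step 1. Decompose ∫((5*y**3 + 7*y**2 + 48*y + 54)/(y**4 + 3*y**3 + 9*y**2 + 27*y)) dy by partial fractions, (5*y**3 + 7*y**2 + 48*y + 54)/(y**4 + 3*y**3 + 9*y**2 + 27*y) = 1/(y**2 + 9) + 3/(y + 3) + 2/y: now ∫(2/y) dy + ∫(3/(y + 3)) dy + ∫(1/(y**2 + 9)) dy.
Step 2. Evaluate the standard form [assuming y > 0]: now 2*log(y) + ∫(3/(y + 3)) dy + ∫(1/(y**2 + 9)) dy.
Step 3. Evaluate the standard form [assuming y > -3]: now 2*log(y) + 3*log(y + 3) + ∫(1/(y**2 + 9)) dy.
Step 4. Evaluate the standard form: now 2*log(y) + 3*log(y + 3) + atan(y/3)/3.
Answer: 2*log(y) + 3*log(y + 3) + atan(y/3)/3.


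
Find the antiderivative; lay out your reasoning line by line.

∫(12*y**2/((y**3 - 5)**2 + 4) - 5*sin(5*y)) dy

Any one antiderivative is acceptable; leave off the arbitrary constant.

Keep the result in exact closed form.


Step 1. Rewrite: now ∫(12*y**2/((y**3 - 5)**2 + 4)) dy + ∫(-5*sin(5*y)) dy.
Step 2. Evaluate the standard form: now cos(5*y) + ∫(12*y**2/((y**3 - 5)**2 + 4)) dy.
Step 3. Substitute u = y**3 - 5, turning ∫(12*y**2/((y**3 - 5)**2 + 4)) dy into ∫(4/(u**2 + 4)) du: now cos(5*y) + ∫(4/(u**2 + 4)) du.
Step 4. Evaluate the standard form: now cos(5*y) + 2*atan(u/2).
Step 5. Substitute back u = y**3 - 5: now cos(5*y) + 2*atan(y**3/2 - 5/2).
Answer: cos(5*y) + 2*atan(y**3/2 - 5/2).


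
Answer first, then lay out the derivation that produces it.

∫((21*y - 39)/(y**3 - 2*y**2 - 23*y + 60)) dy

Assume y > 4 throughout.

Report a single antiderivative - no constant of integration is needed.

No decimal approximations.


The answer is 5*log(y - 4) - 3*log(y - 3) - 2*log(y + 5).
Step 1. Decompose ∫((21*y - 39)/(y**3 - 2*y**2 - 23*y + 60)) dy by partial fractions, (21*y - 39)/(y**3 - 2*y**2 - 23*y + 60) = -2/(y + 5) - 3/(y - 3) + 5/(y - 4): now ∫(5/(y - 4)) dy + ∫(-3/(y - 3)) dy + ∫(-2/(y + 5)) dy.
Step 2. Evaluate the standard form [assuming y > 4]: now 5*log(y - 4) + ∫(-3/(y - 3)) dy + ∫(-2/(y + 5)) dy.
Step 3. Evaluate the standard form [assuming y > -5]: now 5*log(y - 4) - 2*log(y + 5) + ∫(-3/(y - 3)) dy.
Step 4. Evaluate the standard form [assuming y > 3]: now 5*log(y - 4) - 3*log(y - 3) - 2*log(y + 5).
Answer: 5*log(y - 4) - 3*log(y - 3) - 2*log(y + 5).


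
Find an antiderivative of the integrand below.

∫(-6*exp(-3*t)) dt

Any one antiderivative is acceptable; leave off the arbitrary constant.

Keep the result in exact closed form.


Answer: 2*exp(-3*t).


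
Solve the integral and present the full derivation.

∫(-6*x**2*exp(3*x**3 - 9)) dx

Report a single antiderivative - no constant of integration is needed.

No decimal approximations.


Step 1. Substitute u = x**3 - 3, turning ∫(-6*x**2*exp(3*x**3 - 9)) dx into ∫(-2*exp(3*u)) du: now ∫(-2*exp(3*u)) du.
Step 2. Evaluate the standard form: now -2*exp(3*u)/3.
Step 3. Substitute back u = x**3 - 3: now -2*exp(3*x**3 - 9)/3.
Answer: -2*exp(3*x**3 - 9)/3.


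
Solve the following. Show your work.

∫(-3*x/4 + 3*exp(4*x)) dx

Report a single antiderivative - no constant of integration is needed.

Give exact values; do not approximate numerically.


Step 1. Rewrite: now ∫(-3*x/4) dx + ∫(3*exp(4*x)) dx.
Step 2. Evaluate the standard form: now 3*exp(4*x)/4 + ∫(-3*x/4) dx.
Step 3. Evaluate the standard form: now -3*x**2/8 + 3*exp(4*x)/4.
Answer: -3*x**2/8 + 3*exp(4*x)/4.


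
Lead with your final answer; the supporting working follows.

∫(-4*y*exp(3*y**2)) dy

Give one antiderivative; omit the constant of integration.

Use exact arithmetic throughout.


The answer is -2*exp(3*y**2)/3.
Step 1. Substitute u = y**2, turning ∫(-4*y*exp(3*y**2)) dy into ∫(-2*exp(3*u)) du: now ∫(-2*exp(3*u)) du.
Step 2. Evaluate the standard form: now -2*exp(3*u)/3.
Step 3. Substitute back u = y**2: now -2*exp(3*y**2)/3.
Answer: -2*exp(3*y**2)/3.


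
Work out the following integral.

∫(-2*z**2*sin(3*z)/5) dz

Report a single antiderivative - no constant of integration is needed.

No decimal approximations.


Answer: 2*z**2*cos(3*z)/15 - 4*z*sin(3*z)/45 - 4*cos(3*z)/135.


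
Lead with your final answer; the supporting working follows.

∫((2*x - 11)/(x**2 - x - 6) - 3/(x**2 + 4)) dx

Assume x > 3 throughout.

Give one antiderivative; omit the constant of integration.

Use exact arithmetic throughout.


The answer is -log(x - 3) + 3*log(x + 2) - 3*atan(x/2)/2.
Step 1. Rewrite: now ∫((2*x - 11)/(x**2 - x - 6)) dx + ∫(-3/(x**2 + 4)) dx.
Step 2. Evaluate the standard form: now -3*atan(x/2)/2 + ∫((2*x - 11)/(x**2 - x - 6)) dx.
Step 3. Decompose ∫((2*x - 11)/(x**2 - x - 6)) dx by partial fractions, (2*x - 11)/(x**2 - x - 6) = 3/(x + 2) - 1/(x - 3): now -3*atan(x/2)/2 + ∫(-1/(x - 3)) dx + ∫(3/(x + 2)) dx.
Step 4. Evaluate the standard form [assuming x > -2]: now 3*log(x + 2) - 3*atan(x/2)/2 + ∫(-1/(x - 3)) dx.
Step 5. Evaluate the standard form [assuming x > 3]: now -log(x - 3) + 3*log(x + 2) - 3*atan(x/2)/2.
Answer: -log(x - 3) + 3*log(x + 2) - 3*atan(x/2)/2.


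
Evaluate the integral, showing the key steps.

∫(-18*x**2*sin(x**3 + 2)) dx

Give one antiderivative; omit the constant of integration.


Step 1. Substitute u = x**3 + 2, turning ∫(-18*x**2*sin(x**3 + 2)) dx into ∫(-6*sin(u)) du: now ∫(-6*sin(u)) du.
Step 2. Evaluate the standard form: now 6*cos(u).
Step 3. Substitute back u = x**3 + 2: now 6*cos(x**3 + 2).
Answer: 6*cos(x**3 + 2).


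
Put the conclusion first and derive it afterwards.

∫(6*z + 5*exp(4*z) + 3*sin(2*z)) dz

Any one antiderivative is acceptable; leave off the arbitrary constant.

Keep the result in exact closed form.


The answer is 3*z**2 + 5*exp(4*z)/4 - 3*cos(2*z)/2.
Step 1. Rewrite: now ∫(6*z) dz + ∫(5*exp(4*z)) dz + ∫(3*sin(2*z)) dz.
Step 2. Evaluate the standard form: now -3*cos(2*z)/2 + ∫(6*z) dz + ∫(5*exp(4*z)) dz.
Step 3. Evaluate the standard form: now 5*exp(4*z)/4 - 3*cos(2*z)/2 + ∫(6*z) dz.
Step 4. Evaluate the standard form: now 3*z**2 + 5*exp(4*z)/4 - 3*cos(2*z)/2.
Answer: 3*z**2 + 5*exp(4*z)/4 - 3*cos(2*z)/2.


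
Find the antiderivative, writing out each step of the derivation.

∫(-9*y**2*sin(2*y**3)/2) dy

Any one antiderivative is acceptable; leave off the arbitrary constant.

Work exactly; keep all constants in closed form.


Step 1. Substitute u = y**3, turning ∫(-9*y**2*sin(2*y**3)/2) dy into ∫(-3*sin(2*u)/2) du: now ∫(-3*sin(2*u)/2) du.
Step 2. Evaluate the standard form: now 3*cos(2*u)/4.
Step 3. Substitute back u = y**3: now 3*cos(2*y**3)/4.
Answer: 3*cos(2*y**3)/4.


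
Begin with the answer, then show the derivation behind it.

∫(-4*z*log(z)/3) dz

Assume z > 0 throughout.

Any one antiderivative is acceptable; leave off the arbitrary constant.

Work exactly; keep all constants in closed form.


The answer is -2*z**2*log(z)/3 + z**2/3.
Step 1. Integrate ∫(-4*z*log(z)/3) dz by parts with u = log(z), dv = (-4*z/3) dz, so v = -2*z**2/3 [assuming z > 0]: now -2*z**2*log(z)/3 + ∫(2*z/3) dz.
Step 2. Evaluate the standard form: now -2*z**2*log(z)/3 + z**2/3.
Answer: -2*z**2*log(z)/3 + z**2/3.
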